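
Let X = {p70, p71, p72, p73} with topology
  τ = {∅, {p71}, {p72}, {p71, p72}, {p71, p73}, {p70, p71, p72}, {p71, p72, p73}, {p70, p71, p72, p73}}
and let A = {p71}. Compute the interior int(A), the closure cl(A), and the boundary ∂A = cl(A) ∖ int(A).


int(A) = {p71}, cl(A) = {p70, p71, p73}, ∂A = {p70, p73}.

Closed sets in (X, τ) are complements of opens:
  closed(X, τ) = {∅, {p70}, {p73}, {p70, p72}, {p70, p73}, {p70, p71, p73}, {p70, p72, p73}, {p70, p71, p72, p73}}.
int(A) = ⋃ {U ∈ τ : U ⊆ A}. Opens contained in A: ∅, {p71}.
Taking the union of these: int(A) = {p71}.
cl(A) = ⋂ {C closed : A ⊆ C}. Closed sets containing A: {p70, p71, p73}, {p70, p71, p72, p73}.
Intersecting these: cl(A) = {p70, p71, p73}.
∂A = cl(A) ∖ int(A) = {p70, p71, p73} ∖ {p71} = {p70, p73}.


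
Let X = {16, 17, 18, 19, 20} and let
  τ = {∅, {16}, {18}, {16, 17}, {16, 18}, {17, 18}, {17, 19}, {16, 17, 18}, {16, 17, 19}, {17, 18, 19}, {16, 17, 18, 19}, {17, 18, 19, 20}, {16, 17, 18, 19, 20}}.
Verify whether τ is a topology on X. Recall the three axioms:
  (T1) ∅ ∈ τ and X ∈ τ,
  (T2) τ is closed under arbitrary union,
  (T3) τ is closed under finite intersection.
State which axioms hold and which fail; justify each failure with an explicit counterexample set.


τ is NOT a topology on X.

Axiom (T1): ∅ ∈ τ? Yes; X ∈ τ? Yes.
Axiom (T2/T3): check pairwise unions and intersections of members of τ.
Counterexample for (T3): {16, 17} ∩ {17, 18} = {17} ∉ τ. Therefore τ is NOT a topology.


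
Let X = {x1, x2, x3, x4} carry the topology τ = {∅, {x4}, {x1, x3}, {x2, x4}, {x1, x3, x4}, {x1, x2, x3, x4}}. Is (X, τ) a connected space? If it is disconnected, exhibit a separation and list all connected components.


(X, τ) is disconnected; components = [{x1, x3}, {x2, x4}].

Find clopen sets (U ∈ τ with X ∖ U ∈ τ):
  U = ∅, X ∖ U = {x1, x2, x3, x4} — both open, so U is clopen.
  U = {x1, x3}, X ∖ U = {x2, x4} — both open, so U is clopen.
  U = {x2, x4}, X ∖ U = {x1, x3} — both open, so U is clopen.
  U = {x1, x2, x3, x4}, X ∖ U = ∅ — both open, so U is clopen.
Nontrivial clopen(s) exist: e.g. {x2, x4}. So (X, τ) is disconnected.
Compute connected components by grouping points that agree on all clopens:
  component: {x1, x3}
  component: {x2, x4}


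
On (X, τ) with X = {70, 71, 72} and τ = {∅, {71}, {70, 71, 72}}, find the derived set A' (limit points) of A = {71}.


A' = {70, 72}

For each x ∈ X, list the open sets U ∈ τ with x ∈ U, then check whether U ∩ (A ∖ {x}) ≠ ∅ for every such U.
  x = 70: opens ∋ x are {70, 71, 72}; each meets A ∖ {70}, so x IS a limit point.
  x = 71: open {71} ∋ x has {71} ∩ (A ∖ {71}) = ∅, so x is NOT a limit point.
  x = 72: opens ∋ x are {70, 71, 72}; each meets A ∖ {72}, so x IS a limit point.
Collecting: A' = {70, 72}.


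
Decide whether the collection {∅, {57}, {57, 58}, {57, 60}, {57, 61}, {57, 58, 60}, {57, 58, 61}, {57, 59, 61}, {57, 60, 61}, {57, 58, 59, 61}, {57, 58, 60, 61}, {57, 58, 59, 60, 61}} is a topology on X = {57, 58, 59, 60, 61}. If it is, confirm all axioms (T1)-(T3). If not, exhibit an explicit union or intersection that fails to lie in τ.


τ is NOT a topology on X.

Axiom (T1): ∅ ∈ τ? Yes; X ∈ τ? Yes.
Axiom (T2/T3): check pairwise unions and intersections of members of τ.
Counterexample for (T2): {57, 60} ∪ {57, 59, 61} = {57, 59, 60, 61} ∉ τ. Therefore τ is NOT a topology.


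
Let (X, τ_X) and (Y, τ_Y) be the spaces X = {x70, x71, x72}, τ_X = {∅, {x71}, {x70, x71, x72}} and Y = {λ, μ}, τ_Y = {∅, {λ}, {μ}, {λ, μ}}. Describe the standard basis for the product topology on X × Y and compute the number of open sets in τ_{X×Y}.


Basis B = {∅ × ∅, {x71} × {λ}, {x71} × {μ}, {x71} × {λ, μ}, {x70, x71, x72} × {λ}, {x70, x71, x72} × {μ}, {x70, x71, x72} × {λ, μ}}; |τ_{X×Y}| = 9.

Enumerate products U × V with U ∈ τ_X, V ∈ τ_Y (deduplicated):
  ∅ × ∅ = {} (∅)
  {x71} × {λ} = {(x71,λ)}
  {x71} × {μ} = {(x71,μ)}
  {x71} × {λ, μ} = {(x71,λ), (x71,μ)}
  {x70, x71, x72} × {λ} = {(x70,λ), (x71,λ), (x72,λ)}
  {x70, x71, x72} × {μ} = {(x70,μ), (x71,μ), (x72,μ)}
  {x70, x71, x72} × {λ, μ} = {(x70,λ), (x70,μ), (x71,λ), (x71,μ), (x72,λ), (x72,μ)}
These 7 distinct sets form the basis B.
Close under arbitrary unions to get τ_{X×Y}; counting gives |τ_{X×Y}| = 9.


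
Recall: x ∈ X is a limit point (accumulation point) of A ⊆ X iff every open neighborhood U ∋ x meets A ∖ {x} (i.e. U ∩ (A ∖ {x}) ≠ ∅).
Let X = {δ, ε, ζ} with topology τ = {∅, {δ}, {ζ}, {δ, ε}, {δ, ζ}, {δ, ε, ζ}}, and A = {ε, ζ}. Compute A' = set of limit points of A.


A' = ∅

For each x ∈ X, list the open sets U ∈ τ with x ∈ U, then check whether U ∩ (A ∖ {x}) ≠ ∅ for every such U.
  x = δ: open {δ} ∋ x has {δ} ∩ (A ∖ {δ}) = ∅, so x is NOT a limit point.
  x = ε: open {δ, ε} ∋ x has {δ, ε} ∩ (A ∖ {ε}) = ∅, so x is NOT a limit point.
  x = ζ: open {ζ} ∋ x has {ζ} ∩ (A ∖ {ζ}) = ∅, so x is NOT a limit point.
Collecting: A' = ∅.


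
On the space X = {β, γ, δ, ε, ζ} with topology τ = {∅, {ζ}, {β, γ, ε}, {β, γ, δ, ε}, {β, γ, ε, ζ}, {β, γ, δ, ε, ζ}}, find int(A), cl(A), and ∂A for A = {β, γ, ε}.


int(A) = {β, γ, ε}, cl(A) = {β, γ, δ, ε}, ∂A = {δ}.

Closed sets in (X, τ) are complements of opens:
  closed(X, τ) = {∅, {δ}, {ζ}, {δ, ζ}, {β, γ, δ, ε}, {β, γ, δ, ε, ζ}}.
int(A) = ⋃ {U ∈ τ : U ⊆ A}. Opens contained in A: ∅, {β, γ, ε}.
Taking the union of these: int(A) = {β, γ, ε}.
cl(A) = ⋂ {C closed : A ⊆ C}. Closed sets containing A: {β, γ, δ, ε}, {β, γ, δ, ε, ζ}.
Intersecting these: cl(A) = {β, γ, δ, ε}.
∂A = cl(A) ∖ int(A) = {β, γ, δ, ε} ∖ {β, γ, ε} = {δ}.


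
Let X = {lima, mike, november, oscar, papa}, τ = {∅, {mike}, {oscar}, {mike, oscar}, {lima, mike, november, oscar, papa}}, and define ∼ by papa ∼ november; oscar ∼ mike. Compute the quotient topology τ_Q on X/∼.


X/∼ = {[lima], [mike=oscar], [november=papa]}; |τ_Q| = 3.

Equivalence classes: [lima], [mike=oscar], [november=papa].
Quotient map π: X → X/∼ sends lima ↦ [lima], mike ↦ [mike=oscar], november ↦ [november=papa], oscar ↦ [mike=oscar], papa ↦ [november=papa].
For each subset V ⊆ X/∼, compute π^{-1}(V) ⊆ X and check whether π^{-1}(V) ∈ τ. V is open in τ_Q iff π^{-1}(V) ∈ τ.
  V = {}: π^{-1}(V) = ∅ ∈ τ ✓.
  V = {[lima]}: π^{-1}(V) = {lima} ∉ τ ✗.
  V = {[mike=oscar]}: π^{-1}(V) = {mike, oscar} ∈ τ ✓.
  V = {[lima], [mike=oscar]}: π^{-1}(V) = {lima, mike, oscar} ∉ τ ✗.
  V = {[november=papa]}: π^{-1}(V) = {november, papa} ∉ τ ✗.
  V = {[lima], [november=papa]}: π^{-1}(V) = {lima, november, papa} ∉ τ ✗.
  V = {[mike=oscar], [november=papa]}: π^{-1}(V) = {mike, november, oscar, papa} ∉ τ ✗.
  V = {[lima], [mike=oscar], [november=papa]}: π^{-1}(V) = {lima, mike, november, oscar, papa} ∈ τ ✓.
Open sets in the quotient: τ_Q = {{}, {[mike=oscar]}, {[lima], [mike=oscar], [november=papa]}} (3 elements).


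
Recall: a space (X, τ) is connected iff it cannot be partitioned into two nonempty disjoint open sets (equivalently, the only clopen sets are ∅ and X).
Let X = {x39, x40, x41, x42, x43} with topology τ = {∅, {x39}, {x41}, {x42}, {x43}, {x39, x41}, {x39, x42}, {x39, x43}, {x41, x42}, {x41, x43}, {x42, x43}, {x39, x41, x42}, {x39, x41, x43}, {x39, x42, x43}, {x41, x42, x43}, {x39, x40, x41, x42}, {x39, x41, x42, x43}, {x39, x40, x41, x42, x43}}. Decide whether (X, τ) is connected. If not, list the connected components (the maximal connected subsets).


(X, τ) is disconnected; components = [{x43}, {x39, x40, x41, x42}].

Find clopen sets (U ∈ τ with X ∖ U ∈ τ):
  U = ∅, X ∖ U = {x39, x40, x41, x42, x43} — both open, so U is clopen.
  U = {x43}, X ∖ U = {x39, x40, x41, x42} — both open, so U is clopen.
  U = {x39, x40, x41, x42}, X ∖ U = {x43} — both open, so U is clopen.
  U = {x39, x40, x41, x42, x43}, X ∖ U = ∅ — both open, so U is clopen.
Nontrivial clopen(s) exist: e.g. {x43}. So (X, τ) is disconnected.
Compute connected components by grouping points that agree on all clopens:
  component: {x43}
  component: {x39, x40, x41, x42}


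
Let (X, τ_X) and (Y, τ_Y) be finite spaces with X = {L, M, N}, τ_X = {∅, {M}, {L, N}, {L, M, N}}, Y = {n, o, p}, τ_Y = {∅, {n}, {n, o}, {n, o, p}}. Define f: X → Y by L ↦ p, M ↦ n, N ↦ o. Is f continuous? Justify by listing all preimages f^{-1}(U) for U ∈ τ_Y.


f is NOT continuous.

Compute f^{-1}(U) for each U ∈ τ_Y:
  U = ∅: f^{-1}(U) = ∅ ∈ τ_X ✓.
  U = {n}: f^{-1}(U) = {M} ∈ τ_X ✓.
  U = {n, o}: f^{-1}(U) = {M, N} ∉ τ_X ✗.
  U = {n, o, p}: f^{-1}(U) = {L, M, N} ∈ τ_X ✓.
Found U = {n, o} with f^{-1}(U) = {M, N} not in τ_X. Therefore f is NOT continuous.


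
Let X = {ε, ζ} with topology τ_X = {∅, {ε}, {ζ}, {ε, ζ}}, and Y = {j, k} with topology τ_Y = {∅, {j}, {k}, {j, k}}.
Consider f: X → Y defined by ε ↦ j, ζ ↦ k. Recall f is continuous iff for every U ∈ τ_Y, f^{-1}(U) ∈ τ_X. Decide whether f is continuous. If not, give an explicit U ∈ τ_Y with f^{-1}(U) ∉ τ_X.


f IS continuous.

Compute f^{-1}(U) for each U ∈ τ_Y:
  U = ∅: f^{-1}(U) = ∅ ∈ τ_X ✓.
  U = {j}: f^{-1}(U) = {ε} ∈ τ_X ✓.
  U = {k}: f^{-1}(U) = {ζ} ∈ τ_X ✓.
  U = {j, k}: f^{-1}(U) = {ε, ζ} ∈ τ_X ✓.
Every preimage lies in τ_X, so f IS continuous.


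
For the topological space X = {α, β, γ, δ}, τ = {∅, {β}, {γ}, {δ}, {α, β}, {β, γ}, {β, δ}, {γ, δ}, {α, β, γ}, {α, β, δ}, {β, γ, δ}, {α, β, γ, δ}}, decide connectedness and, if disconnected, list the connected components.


(X, τ) is disconnected; components = [{γ}, {δ}, {α, β}].

Find clopen sets (U ∈ τ with X ∖ U ∈ τ):
  U = ∅, X ∖ U = {α, β, γ, δ} — both open, so U is clopen.
  U = {γ}, X ∖ U = {α, β, δ} — both open, so U is clopen.
  U = {δ}, X ∖ U = {α, β, γ} — both open, so U is clopen.
  U = {α, β}, X ∖ U = {γ, δ} — both open, so U is clopen.
  U = {γ, δ}, X ∖ U = {α, β} — both open, so U is clopen.
  U = {α, β, γ}, X ∖ U = {δ} — both open, so U is clopen.
  U = {α, β, δ}, X ∖ U = {γ} — both open, so U is clopen.
  U = {α, β, γ, δ}, X ∖ U = ∅ — both open, so U is clopen.
Nontrivial clopen(s) exist: e.g. {γ, δ}. So (X, τ) is disconnected.
Compute connected components by grouping points that agree on all clopens:
  component: {γ}
  component: {δ}
  component: {α, β}


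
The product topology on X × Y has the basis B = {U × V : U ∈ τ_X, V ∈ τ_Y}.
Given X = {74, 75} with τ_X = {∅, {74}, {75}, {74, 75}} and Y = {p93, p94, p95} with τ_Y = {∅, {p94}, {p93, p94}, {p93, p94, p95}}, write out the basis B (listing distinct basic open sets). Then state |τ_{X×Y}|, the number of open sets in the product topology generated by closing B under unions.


Basis B = {∅ × ∅, {74} × {p94}, {75} × {p94}, {74} × {p93, p94}, {74, 75} × {p94}, {75} × {p93, p94}, {74} × {p93, p94, p95}, {75} × {p93, p94, p95}, {74, 75} × {p93, p94}, {74, 75} × {p93, p94, p95}}; |τ_{X×Y}| = 16.

Enumerate products U × V with U ∈ τ_X, V ∈ τ_Y (deduplicated):
  ∅ × ∅ = {} (∅)
  {74} × {p94} = {(74,p94)}
  {75} × {p94} = {(75,p94)}
  {74} × {p93, p94} = {(74,p93), (74,p94)}
  {74, 75} × {p94} = {(74,p94), (75,p94)}
  {75} × {p93, p94} = {(75,p93), (75,p94)}
  {74} × {p93, p94, p95} = {(74,p93), (74,p94), (74,p95)}
  {75} × {p93, p94, p95} = {(75,p93), (75,p94), (75,p95)}
  {74, 75} × {p93, p94} = {(74,p93), (74,p94), (75,p93), (75,p94)}
  {74, 75} × {p93, p94, p95} = {(74,p93), (74,p94), (74,p95), (75,p93), (75,p94), (75,p95)}
These 10 distinct sets form the basis B.
Close under arbitrary unions to get τ_{X×Y}; counting gives |τ_{X×Y}| = 16.


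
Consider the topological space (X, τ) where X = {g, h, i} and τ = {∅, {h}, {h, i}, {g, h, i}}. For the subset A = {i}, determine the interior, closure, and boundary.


int(A) = ∅, cl(A) = {g, i}, ∂A = {g, i}.

Closed sets in (X, τ) are complements of opens:
  closed(X, τ) = {∅, {g}, {g, i}, {g, h, i}}.
int(A) = ⋃ {U ∈ τ : U ⊆ A}. Opens contained in A: ∅.
Taking the union of these: int(A) = ∅.
cl(A) = ⋂ {C closed : A ⊆ C}. Closed sets containing A: {g, i}, {g, h, i}.
Intersecting these: cl(A) = {g, i}.
∂A = cl(A) ∖ int(A) = {g, i} ∖ ∅ = {g, i}.


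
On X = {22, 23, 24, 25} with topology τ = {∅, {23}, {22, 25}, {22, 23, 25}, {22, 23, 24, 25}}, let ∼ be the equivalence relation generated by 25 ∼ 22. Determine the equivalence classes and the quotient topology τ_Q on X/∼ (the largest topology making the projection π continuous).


X/∼ = {[22=25], [23], [24]}; |τ_Q| = 5.

Equivalence classes: [22=25], [23], [24].
Quotient map π: X → X/∼ sends 22 ↦ [22=25], 23 ↦ [23], 24 ↦ [24], 25 ↦ [22=25].
For each subset V ⊆ X/∼, compute π^{-1}(V) ⊆ X and check whether π^{-1}(V) ∈ τ. V is open in τ_Q iff π^{-1}(V) ∈ τ.
  V = {}: π^{-1}(V) = ∅ ∈ τ ✓.
  V = {[22=25]}: π^{-1}(V) = {22, 25} ∈ τ ✓.
  V = {[23]}: π^{-1}(V) = {23} ∈ τ ✓.
  V = {[22=25], [23]}: π^{-1}(V) = {22, 23, 25} ∈ τ ✓.
  V = {[24]}: π^{-1}(V) = {24} ∉ τ ✗.
  V = {[22=25], [24]}: π^{-1}(V) = {22, 24, 25} ∉ τ ✗.
  V = {[23], [24]}: π^{-1}(V) = {23, 24} ∉ τ ✗.
  V = {[22=25], [23], [24]}: π^{-1}(V) = {22, 23, 24, 25} ∈ τ ✓.
Open sets in the quotient: τ_Q = {{}, {[22=25]}, {[23]}, {[22=25], [23]}, {[22=25], [23], [24]}} (5 elements).


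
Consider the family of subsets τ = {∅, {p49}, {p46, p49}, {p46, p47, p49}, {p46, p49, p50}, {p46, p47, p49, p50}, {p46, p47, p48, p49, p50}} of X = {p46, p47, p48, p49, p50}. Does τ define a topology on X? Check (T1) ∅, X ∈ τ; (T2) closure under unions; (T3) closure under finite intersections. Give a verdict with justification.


τ IS a topology on X.

Axiom (T1): ∅ ∈ τ? Yes; X ∈ τ? Yes.
Axiom (T2/T3): check pairwise unions and intersections of members of τ.
All pairwise intersections and unions checked — each lies in τ. Therefore τ satisfies (T1), (T2), (T3): it IS a topology on X.


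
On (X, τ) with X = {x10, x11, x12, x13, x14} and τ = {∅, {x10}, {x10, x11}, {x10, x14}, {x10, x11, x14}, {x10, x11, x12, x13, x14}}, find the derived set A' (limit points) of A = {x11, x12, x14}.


A' = {x12, x13}

For each x ∈ X, list the open sets U ∈ τ with x ∈ U, then check whether U ∩ (A ∖ {x}) ≠ ∅ for every such U.
  x = x10: open {x10} ∋ x has {x10} ∩ (A ∖ {x10}) = ∅, so x is NOT a limit point.
  x = x11: open {x10, x11} ∋ x has {x10, x11} ∩ (A ∖ {x11}) = ∅, so x is NOT a limit point.
  x = x12: opens ∋ x are {x10, x11, x12, x13, x14}; each meets A ∖ {x12}, so x IS a limit point.
  x = x13: opens ∋ x are {x10, x11, x12, x13, x14}; each meets A ∖ {x13}, so x IS a limit point.
  x = x14: open {x10, x14} ∋ x has {x10, x14} ∩ (A ∖ {x14}) = ∅, so x is NOT a limit point.
Collecting: A' = {x12, x13}.


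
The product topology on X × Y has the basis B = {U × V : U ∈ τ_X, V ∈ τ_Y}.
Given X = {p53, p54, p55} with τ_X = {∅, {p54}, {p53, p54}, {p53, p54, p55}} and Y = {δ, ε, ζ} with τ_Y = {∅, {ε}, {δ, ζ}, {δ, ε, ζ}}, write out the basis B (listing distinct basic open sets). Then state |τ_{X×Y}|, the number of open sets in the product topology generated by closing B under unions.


Basis B = {∅ × ∅, {p54} × {ε}, {p53, p54} × {ε}, {p54} × {δ, ζ}, {p53, p54, p55} × {ε}, {p54} × {δ, ε, ζ}, {p53, p54} × {δ, ζ}, {p53, p54} × {δ, ε, ζ}, {p53, p54, p55} × {δ, ζ}, {p53, p54, p55} × {δ, ε, ζ}}; |τ_{X×Y}| = 16.

Enumerate products U × V with U ∈ τ_X, V ∈ τ_Y (deduplicated):
  ∅ × ∅ = {} (∅)
  {p54} × {ε} = {(p54,ε)}
  {p53, p54} × {ε} = {(p53,ε), (p54,ε)}
  {p54} × {δ, ζ} = {(p54,δ), (p54,ζ)}
  {p53, p54, p55} × {ε} = {(p53,ε), (p54,ε), (p55,ε)}
  {p54} × {δ, ε, ζ} = {(p54,δ), (p54,ε), (p54,ζ)}
  {p53, p54} × {δ, ζ} = {(p53,δ), (p53,ζ), (p54,δ), (p54,ζ)}
  {p53, p54} × {δ, ε, ζ} = {(p53,δ), (p53,ε), (p53,ζ), (p54,δ), (p54,ε), (p54,ζ)}
  {p53, p54, p55} × {δ, ζ} = {(p53,δ), (p53,ζ), (p54,δ), (p54,ζ), (p55,δ), (p55,ζ)}
  {p53, p54, p55} × {δ, ε, ζ} = {(p53,δ), (p53,ε), (p53,ζ), (p54,δ), (p54,ε), (p54,ζ), (p55,δ), (p55,ε), (p55,ζ)}
These 10 distinct sets form the basis B.
Close under arbitrary unions to get τ_{X×Y}; counting gives |τ_{X×Y}| = 16.


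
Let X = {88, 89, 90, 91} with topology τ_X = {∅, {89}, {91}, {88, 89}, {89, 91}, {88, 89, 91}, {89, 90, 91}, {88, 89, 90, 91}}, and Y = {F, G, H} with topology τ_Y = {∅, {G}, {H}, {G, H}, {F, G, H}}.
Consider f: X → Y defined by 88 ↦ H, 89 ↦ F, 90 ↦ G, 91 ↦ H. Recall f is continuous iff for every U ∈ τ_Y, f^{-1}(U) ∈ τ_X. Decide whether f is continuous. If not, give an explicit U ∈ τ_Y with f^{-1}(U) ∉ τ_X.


f is NOT continuous.

Compute f^{-1}(U) for each U ∈ τ_Y:
  U = ∅: f^{-1}(U) = ∅ ∈ τ_X ✓.
  U = {G}: f^{-1}(U) = {90} ∉ τ_X ✗.
  U = {H}: f^{-1}(U) = {88, 91} ∉ τ_X ✗.
  U = {G, H}: f^{-1}(U) = {88, 90, 91} ∉ τ_X ✗.
  U = {F, G, H}: f^{-1}(U) = {88, 89, 90, 91} ∈ τ_X ✓.
Found U = {G} with f^{-1}(U) = {90} not in τ_X. Therefore f is NOT continuous.


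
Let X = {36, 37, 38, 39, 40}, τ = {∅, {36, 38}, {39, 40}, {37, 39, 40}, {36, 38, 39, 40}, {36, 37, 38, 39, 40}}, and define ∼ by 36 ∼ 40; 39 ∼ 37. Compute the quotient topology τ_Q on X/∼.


X/∼ = {[36=40], [37=39], [38]}; |τ_Q| = 2.

Equivalence classes: [36=40], [37=39], [38].
Quotient map π: X → X/∼ sends 36 ↦ [36=40], 37 ↦ [37=39], 38 ↦ [38], 39 ↦ [37=39], 40 ↦ [36=40].
For each subset V ⊆ X/∼, compute π^{-1}(V) ⊆ X and check whether π^{-1}(V) ∈ τ. V is open in τ_Q iff π^{-1}(V) ∈ τ.
  V = {}: π^{-1}(V) = ∅ ∈ τ ✓.
  V = {[36=40]}: π^{-1}(V) = {36, 40} ∉ τ ✗.
  V = {[37=39]}: π^{-1}(V) = {37, 39} ∉ τ ✗.
  V = {[36=40], [37=39]}: π^{-1}(V) = {36, 37, 39, 40} ∉ τ ✗.
  V = {[38]}: π^{-1}(V) = {38} ∉ τ ✗.
  V = {[36=40], [38]}: π^{-1}(V) = {36, 38, 40} ∉ τ ✗.
  V = {[37=39], [38]}: π^{-1}(V) = {37, 38, 39} ∉ τ ✗.
  V = {[36=40], [37=39], [38]}: π^{-1}(V) = {36, 37, 38, 39, 40} ∈ τ ✓.
Open sets in the quotient: τ_Q = {{}, {[36=40], [37=39], [38]}} (2 elements).


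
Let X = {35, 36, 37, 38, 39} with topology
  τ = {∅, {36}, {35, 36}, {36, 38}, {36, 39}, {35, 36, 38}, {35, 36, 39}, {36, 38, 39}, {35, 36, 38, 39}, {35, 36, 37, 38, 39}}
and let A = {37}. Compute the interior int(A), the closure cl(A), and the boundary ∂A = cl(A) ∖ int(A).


int(A) = ∅, cl(A) = {37}, ∂A = {37}.

Closed sets in (X, τ) are complements of opens:
  closed(X, τ) = {∅, {37}, {35, 37}, {37, 38}, {37, 39}, {35, 37, 38}, {35, 37, 39}, {37, 38, 39}, {35, 37, 38, 39}, {35, 36, 37, 38, 39}}.
int(A) = ⋃ {U ∈ τ : U ⊆ A}. Opens contained in A: ∅.
Taking the union of these: int(A) = ∅.
cl(A) = ⋂ {C closed : A ⊆ C}. Closed sets containing A: {37}, {35, 37}, {37, 38}, {37, 39}, {35, 37, 38}, {35, 37, 39}, {37, 38, 39}, {35, 37, 38, 39}, {35, 36, 37, 38, 39}.
Intersecting these: cl(A) = {37}.
∂A = cl(A) ∖ int(A) = {37} ∖ ∅ = {37}.


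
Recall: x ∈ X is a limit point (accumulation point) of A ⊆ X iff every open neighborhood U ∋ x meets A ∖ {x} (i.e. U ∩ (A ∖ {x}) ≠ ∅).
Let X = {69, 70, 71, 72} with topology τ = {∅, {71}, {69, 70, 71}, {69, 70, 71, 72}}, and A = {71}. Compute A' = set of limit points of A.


A' = {69, 70, 72}

For each x ∈ X, list the open sets U ∈ τ with x ∈ U, then check whether U ∩ (A ∖ {x}) ≠ ∅ for every such U.
  x = 69: opens ∋ x are {69, 70, 71}, {69, 70, 71, 72}; each meets A ∖ {69}, so x IS a limit point.
  x = 70: opens ∋ x are {69, 70, 71}, {69, 70, 71, 72}; each meets A ∖ {70}, so x IS a limit point.
  x = 71: open {71} ∋ x has {71} ∩ (A ∖ {71}) = ∅, so x is NOT a limit point.
  x = 72: opens ∋ x are {69, 70, 71, 72}; each meets A ∖ {72}, so x IS a limit point.
Collecting: A' = {69, 70, 72}.


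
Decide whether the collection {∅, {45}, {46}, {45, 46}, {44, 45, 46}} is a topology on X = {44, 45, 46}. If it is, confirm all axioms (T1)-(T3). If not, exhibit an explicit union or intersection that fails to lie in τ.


τ IS a topology on X.

Axiom (T1): ∅ ∈ τ? Yes; X ∈ τ? Yes.
Axiom (T2/T3): check pairwise unions and intersections of members of τ.
All pairwise intersections and unions checked — each lies in τ. Therefore τ satisfies (T1), (T2), (T3): it IS a topology on X.


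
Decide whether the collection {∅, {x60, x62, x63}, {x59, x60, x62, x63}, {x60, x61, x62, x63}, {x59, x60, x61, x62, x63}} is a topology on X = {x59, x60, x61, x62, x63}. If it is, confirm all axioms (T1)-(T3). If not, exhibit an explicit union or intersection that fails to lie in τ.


τ IS a topology on X.

Axiom (T1): ∅ ∈ τ? Yes; X ∈ τ? Yes.
Axiom (T2/T3): check pairwise unions and intersections of members of τ.
All pairwise intersections and unions checked — each lies in τ. Therefore τ satisfies (T1), (T2), (T3): it IS a topology on X.


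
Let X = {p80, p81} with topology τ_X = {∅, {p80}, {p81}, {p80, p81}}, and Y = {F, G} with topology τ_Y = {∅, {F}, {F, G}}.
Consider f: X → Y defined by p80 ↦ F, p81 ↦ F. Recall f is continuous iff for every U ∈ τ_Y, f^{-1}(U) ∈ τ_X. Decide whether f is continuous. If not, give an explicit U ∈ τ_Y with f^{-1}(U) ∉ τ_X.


f IS continuous.

Compute f^{-1}(U) for each U ∈ τ_Y:
  U = ∅: f^{-1}(U) = ∅ ∈ τ_X ✓.
  U = {F}: f^{-1}(U) = {p80, p81} ∈ τ_X ✓.
  U = {F, G}: f^{-1}(U) = {p80, p81} ∈ τ_X ✓.
Every preimage lies in τ_X, so f IS continuous.


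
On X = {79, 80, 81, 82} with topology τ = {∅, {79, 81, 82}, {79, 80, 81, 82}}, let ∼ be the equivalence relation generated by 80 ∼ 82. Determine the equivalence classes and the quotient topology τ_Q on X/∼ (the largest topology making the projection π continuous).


X/∼ = {[79], [80=82], [81]}; |τ_Q| = 2.

Equivalence classes: [79], [80=82], [81].
Quotient map π: X → X/∼ sends 79 ↦ [79], 80 ↦ [80=82], 81 ↦ [81], 82 ↦ [80=82].
For each subset V ⊆ X/∼, compute π^{-1}(V) ⊆ X and check whether π^{-1}(V) ∈ τ. V is open in τ_Q iff π^{-1}(V) ∈ τ.
  V = {}: π^{-1}(V) = ∅ ∈ τ ✓.
  V = {[79]}: π^{-1}(V) = {79} ∉ τ ✗.
  V = {[80=82]}: π^{-1}(V) = {80, 82} ∉ τ ✗.
  V = {[79], [80=82]}: π^{-1}(V) = {79, 80, 82} ∉ τ ✗.
  V = {[81]}: π^{-1}(V) = {81} ∉ τ ✗.
  V = {[79], [81]}: π^{-1}(V) = {79, 81} ∉ τ ✗.
  V = {[80=82], [81]}: π^{-1}(V) = {80, 81, 82} ∉ τ ✗.
  V = {[79], [80=82], [81]}: π^{-1}(V) = {79, 80, 81, 82} ∈ τ ✓.
Open sets in the quotient: τ_Q = {{}, {[79], [80=82], [81]}} (2 elements).


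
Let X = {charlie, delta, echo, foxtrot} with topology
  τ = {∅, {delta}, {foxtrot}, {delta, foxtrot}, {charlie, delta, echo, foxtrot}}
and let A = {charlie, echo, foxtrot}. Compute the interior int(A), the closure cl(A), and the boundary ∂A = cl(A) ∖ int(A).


int(A) = {foxtrot}, cl(A) = {charlie, echo, foxtrot}, ∂A = {charlie, echo}.

Closed sets in (X, τ) are complements of opens:
  closed(X, τ) = {∅, {charlie, echo}, {charlie, delta, echo}, {charlie, echo, foxtrot}, {charlie, delta, echo, foxtrot}}.
int(A) = ⋃ {U ∈ τ : U ⊆ A}. Opens contained in A: ∅, {foxtrot}.
Taking the union of these: int(A) = {foxtrot}.
cl(A) = ⋂ {C closed : A ⊆ C}. Closed sets containing A: {charlie, echo, foxtrot}, {charlie, delta, echo, foxtrot}.
Intersecting these: cl(A) = {charlie, echo, foxtrot}.
∂A = cl(A) ∖ int(A) = {charlie, echo, foxtrot} ∖ {foxtrot} = {charlie, echo}.


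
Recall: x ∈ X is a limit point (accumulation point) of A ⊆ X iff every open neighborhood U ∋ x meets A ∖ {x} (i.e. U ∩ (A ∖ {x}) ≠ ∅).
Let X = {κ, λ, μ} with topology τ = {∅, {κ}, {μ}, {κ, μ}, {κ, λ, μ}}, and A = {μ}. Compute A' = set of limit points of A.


A' = {λ}

For each x ∈ X, list the open sets U ∈ τ with x ∈ U, then check whether U ∩ (A ∖ {x}) ≠ ∅ for every such U.
  x = κ: open {κ} ∋ x has {κ} ∩ (A ∖ {κ}) = ∅, so x is NOT a limit point.
  x = λ: opens ∋ x are {κ, λ, μ}; each meets A ∖ {λ}, so x IS a limit point.
  x = μ: open {μ} ∋ x has {μ} ∩ (A ∖ {μ}) = ∅, so x is NOT a limit point.
Collecting: A' = {λ}.


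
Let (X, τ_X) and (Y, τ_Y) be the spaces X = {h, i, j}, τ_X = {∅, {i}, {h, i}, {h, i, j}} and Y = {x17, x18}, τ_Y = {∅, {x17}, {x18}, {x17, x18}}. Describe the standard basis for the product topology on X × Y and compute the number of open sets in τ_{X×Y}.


Basis B = {∅ × ∅, {i} × {x17}, {i} × {x18}, {h, i} × {x17}, {h, i} × {x18}, {i} × {x17, x18}, {h, i, j} × {x17}, {h, i, j} × {x18}, {h, i} × {x17, x18}, {h, i, j} × {x17, x18}}; |τ_{X×Y}| = 16.

Enumerate products U × V with U ∈ τ_X, V ∈ τ_Y (deduplicated):
  ∅ × ∅ = {} (∅)
  {i} × {x17} = {(i,x17)}
  {i} × {x18} = {(i,x18)}
  {h, i} × {x17} = {(h,x17), (i,x17)}
  {h, i} × {x18} = {(h,x18), (i,x18)}
  {i} × {x17, x18} = {(i,x17), (i,x18)}
  {h, i, j} × {x17} = {(h,x17), (i,x17), (j,x17)}
  {h, i, j} × {x18} = {(h,x18), (i,x18), (j,x18)}
  {h, i} × {x17, x18} = {(h,x17), (h,x18), (i,x17), (i,x18)}
  {h, i, j} × {x17, x18} = {(h,x17), (h,x18), (i,x17), (i,x18), (j,x17), (j,x18)}
These 10 distinct sets form the basis B.
Close under arbitrary unions to get τ_{X×Y}; counting gives |τ_{X×Y}| = 16.


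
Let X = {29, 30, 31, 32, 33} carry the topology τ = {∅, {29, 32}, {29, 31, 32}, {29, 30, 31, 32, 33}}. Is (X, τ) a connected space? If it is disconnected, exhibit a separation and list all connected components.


(X, τ) is connected.

Find clopen sets (U ∈ τ with X ∖ U ∈ τ):
  U = ∅, X ∖ U = {29, 30, 31, 32, 33} — both open, so U is clopen.
  U = {29, 30, 31, 32, 33}, X ∖ U = ∅ — both open, so U is clopen.
Only trivial clopens (∅ and X) exist, so (X, τ) is connected.
Compute connected components by grouping points that agree on all clopens:
  component: {29, 30, 31, 32, 33}


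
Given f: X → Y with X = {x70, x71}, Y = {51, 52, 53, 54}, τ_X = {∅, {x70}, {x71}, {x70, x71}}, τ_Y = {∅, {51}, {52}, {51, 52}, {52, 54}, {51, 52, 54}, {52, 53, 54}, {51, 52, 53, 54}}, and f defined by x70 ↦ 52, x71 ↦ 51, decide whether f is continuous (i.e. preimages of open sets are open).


f IS continuous.

Compute f^{-1}(U) for each U ∈ τ_Y:
  U = ∅: f^{-1}(U) = ∅ ∈ τ_X ✓.
  U = {51}: f^{-1}(U) = {x71} ∈ τ_X ✓.
  U = {52}: f^{-1}(U) = {x70} ∈ τ_X ✓.
  U = {51, 52}: f^{-1}(U) = {x70, x71} ∈ τ_X ✓.
  U = {52, 54}: f^{-1}(U) = {x70} ∈ τ_X ✓.
  U = {51, 52, 54}: f^{-1}(U) = {x70, x71} ∈ τ_X ✓.
  U = {52, 53, 54}: f^{-1}(U) = {x70} ∈ τ_X ✓.
  U = {51, 52, 53, 54}: f^{-1}(U) = {x70, x71} ∈ τ_X ✓.
Every preimage lies in τ_X, so f IS continuous.


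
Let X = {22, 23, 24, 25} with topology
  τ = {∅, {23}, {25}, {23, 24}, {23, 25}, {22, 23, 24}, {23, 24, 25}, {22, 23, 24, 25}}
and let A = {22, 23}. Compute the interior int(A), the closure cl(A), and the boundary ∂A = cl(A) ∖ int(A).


int(A) = {23}, cl(A) = {22, 23, 24}, ∂A = {22, 24}.

Closed sets in (X, τ) are complements of opens:
  closed(X, τ) = {∅, {22}, {25}, {22, 24}, {22, 25}, {22, 23, 24}, {22, 24, 25}, {22, 23, 24, 25}}.
int(A) = ⋃ {U ∈ τ : U ⊆ A}. Opens contained in A: ∅, {23}.
Taking the union of these: int(A) = {23}.
cl(A) = ⋂ {C closed : A ⊆ C}. Closed sets containing A: {22, 23, 24}, {22, 23, 24, 25}.
Intersecting these: cl(A) = {22, 23, 24}.
∂A = cl(A) ∖ int(A) = {22, 23, 24} ∖ {23} = {22, 24}.


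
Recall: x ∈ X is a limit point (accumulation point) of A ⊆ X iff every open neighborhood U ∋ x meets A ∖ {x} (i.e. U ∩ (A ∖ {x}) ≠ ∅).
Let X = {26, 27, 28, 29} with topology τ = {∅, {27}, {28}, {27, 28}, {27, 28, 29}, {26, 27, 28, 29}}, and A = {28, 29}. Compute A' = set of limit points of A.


A' = {26, 29}

For each x ∈ X, list the open sets U ∈ τ with x ∈ U, then check whether U ∩ (A ∖ {x}) ≠ ∅ for every such U.
  x = 26: opens ∋ x are {26, 27, 28, 29}; each meets A ∖ {26}, so x IS a limit point.
  x = 27: open {27} ∋ x has {27} ∩ (A ∖ {27}) = ∅, so x is NOT a limit point.
  x = 28: open {28} ∋ x has {28} ∩ (A ∖ {28}) = ∅, so x is NOT a limit point.
  x = 29: opens ∋ x are {27, 28, 29}, {26, 27, 28, 29}; each meets A ∖ {29}, so x IS a limit point.
Collecting: A' = {26, 29}.


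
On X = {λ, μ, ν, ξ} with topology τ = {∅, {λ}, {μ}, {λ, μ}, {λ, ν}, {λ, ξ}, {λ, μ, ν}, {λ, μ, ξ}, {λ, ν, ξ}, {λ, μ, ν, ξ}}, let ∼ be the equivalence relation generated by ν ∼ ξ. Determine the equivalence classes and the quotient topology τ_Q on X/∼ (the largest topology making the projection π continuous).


X/∼ = {[λ], [μ], [ν=ξ]}; |τ_Q| = 6.

Equivalence classes: [λ], [μ], [ν=ξ].
Quotient map π: X → X/∼ sends λ ↦ [λ], μ ↦ [μ], ν ↦ [ν=ξ], ξ ↦ [ν=ξ].
For each subset V ⊆ X/∼, compute π^{-1}(V) ⊆ X and check whether π^{-1}(V) ∈ τ. V is open in τ_Q iff π^{-1}(V) ∈ τ.
  V = {}: π^{-1}(V) = ∅ ∈ τ ✓.
  V = {[λ]}: π^{-1}(V) = {λ} ∈ τ ✓.
  V = {[μ]}: π^{-1}(V) = {μ} ∈ τ ✓.
  V = {[λ], [μ]}: π^{-1}(V) = {λ, μ} ∈ τ ✓.
  V = {[ν=ξ]}: π^{-1}(V) = {ν, ξ} ∉ τ ✗.
  V = {[λ], [ν=ξ]}: π^{-1}(V) = {λ, ν, ξ} ∈ τ ✓.
  V = {[μ], [ν=ξ]}: π^{-1}(V) = {μ, ν, ξ} ∉ τ ✗.
  V = {[λ], [μ], [ν=ξ]}: π^{-1}(V) = {λ, μ, ν, ξ} ∈ τ ✓.
Open sets in the quotient: τ_Q = {{}, {[λ]}, {[μ]}, {[λ], [μ]}, {[λ], [ν=ξ]}, {[λ], [μ], [ν=ξ]}} (6 elements).


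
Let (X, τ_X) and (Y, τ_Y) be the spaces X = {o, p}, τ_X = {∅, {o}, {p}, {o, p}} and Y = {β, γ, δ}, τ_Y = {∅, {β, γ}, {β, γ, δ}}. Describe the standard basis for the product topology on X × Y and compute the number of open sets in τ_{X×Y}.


Basis B = {∅ × ∅, {o} × {β, γ}, {p} × {β, γ}, {o} × {β, γ, δ}, {p} × {β, γ, δ}, {o, p} × {β, γ}, {o, p} × {β, γ, δ}}; |τ_{X×Y}| = 9.

Enumerate products U × V with U ∈ τ_X, V ∈ τ_Y (deduplicated):
  ∅ × ∅ = {} (∅)
  {o} × {β, γ} = {(o,β), (o,γ)}
  {p} × {β, γ} = {(p,β), (p,γ)}
  {o} × {β, γ, δ} = {(o,β), (o,γ), (o,δ)}
  {p} × {β, γ, δ} = {(p,β), (p,γ), (p,δ)}
  {o, p} × {β, γ} = {(o,β), (o,γ), (p,β), (p,γ)}
  {o, p} × {β, γ, δ} = {(o,β), (o,γ), (o,δ), (p,β), (p,γ), (p,δ)}
These 7 distinct sets form the basis B.
Close under arbitrary unions to get τ_{X×Y}; counting gives |τ_{X×Y}| = 9.


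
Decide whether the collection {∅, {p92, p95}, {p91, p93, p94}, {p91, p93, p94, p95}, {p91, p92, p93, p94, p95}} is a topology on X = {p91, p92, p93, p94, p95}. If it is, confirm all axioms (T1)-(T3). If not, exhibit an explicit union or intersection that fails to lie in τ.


τ is NOT a topology on X.

Axiom (T1): ∅ ∈ τ? Yes; X ∈ τ? Yes.
Axiom (T2/T3): check pairwise unions and intersections of members of τ.
Counterexample for (T3): {p92, p95} ∩ {p91, p93, p94, p95} = {p95} ∉ τ. Therefore τ is NOT a topology.


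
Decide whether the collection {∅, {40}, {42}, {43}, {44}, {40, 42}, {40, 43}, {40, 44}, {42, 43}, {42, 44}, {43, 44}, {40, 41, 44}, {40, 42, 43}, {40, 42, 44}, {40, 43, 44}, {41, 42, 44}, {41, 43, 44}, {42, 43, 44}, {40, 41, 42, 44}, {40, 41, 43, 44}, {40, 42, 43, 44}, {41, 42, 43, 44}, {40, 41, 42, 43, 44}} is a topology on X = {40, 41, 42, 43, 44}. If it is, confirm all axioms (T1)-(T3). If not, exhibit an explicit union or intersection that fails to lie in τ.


τ is NOT a topology on X.

Axiom (T1): ∅ ∈ τ? Yes; X ∈ τ? Yes.
Axiom (T2/T3): check pairwise unions and intersections of members of τ.
Counterexample for (T3): {40, 41, 44} ∩ {41, 42, 44} = {41, 44} ∉ τ. Therefore τ is NOT a topology.


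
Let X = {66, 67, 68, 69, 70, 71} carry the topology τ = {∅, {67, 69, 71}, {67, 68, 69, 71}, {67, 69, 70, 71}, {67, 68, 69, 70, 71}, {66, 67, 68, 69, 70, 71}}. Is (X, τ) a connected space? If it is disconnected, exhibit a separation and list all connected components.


(X, τ) is connected.

Find clopen sets (U ∈ τ with X ∖ U ∈ τ):
  U = ∅, X ∖ U = {66, 67, 68, 69, 70, 71} — both open, so U is clopen.
  U = {66, 67, 68, 69, 70, 71}, X ∖ U = ∅ — both open, so U is clopen.
Only trivial clopens (∅ and X) exist, so (X, τ) is connected.
Compute connected components by grouping points that agree on all clopens:
  component: {66, 67, 68, 69, 70, 71}


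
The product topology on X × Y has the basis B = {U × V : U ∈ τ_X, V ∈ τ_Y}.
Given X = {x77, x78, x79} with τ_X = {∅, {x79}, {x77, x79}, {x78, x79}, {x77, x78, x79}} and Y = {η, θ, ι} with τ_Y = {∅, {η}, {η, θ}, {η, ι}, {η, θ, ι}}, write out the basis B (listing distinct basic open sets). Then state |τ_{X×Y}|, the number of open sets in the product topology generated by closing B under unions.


Basis B = {∅ × ∅, {x79} × {η}, {x77, x79} × {η}, {x78, x79} × {η}, {x79} × {η, θ}, {x79} × {η, ι}, {x77, x78, x79} × {η}, {x79} × {η, θ, ι}, {x77, x79} × {η, θ}, {x77, x79} × {η, ι}, {x78, x79} × {η, θ}, {x78, x79} × {η, ι}, {x77, x79} × {η, θ, ι}, {x77, x78, x79} × {η, θ}, {x77, x78, x79} × {η, ι}, {x78, x79} × {η, θ, ι}, {x77, x78, x79} × {η, θ, ι}}; |τ_{X×Y}| = 48.

Enumerate products U × V with U ∈ τ_X, V ∈ τ_Y (deduplicated):
  ∅ × ∅ = {} (∅)
  {x79} × {η} = {(x79,η)}
  {x77, x79} × {η} = {(x77,η), (x79,η)}
  {x78, x79} × {η} = {(x78,η), (x79,η)}
  {x79} × {η, θ} = {(x79,η), (x79,θ)}
  {x79} × {η, ι} = {(x79,η), (x79,ι)}
  {x77, x78, x79} × {η} = {(x77,η), (x78,η), (x79,η)}
  {x79} × {η, θ, ι} = {(x79,η), (x79,θ), (x79,ι)}
  {x77, x79} × {η, θ} = {(x77,η), (x77,θ), (x79,η), (x79,θ)}
  {x77, x79} × {η, ι} = {(x77,η), (x77,ι), (x79,η), (x79,ι)}
  {x78, x79} × {η, θ} = {(x78,η), (x78,θ), (x79,η), (x79,θ)}
  {x78, x79} × {η, ι} = {(x78,η), (x78,ι), (x79,η), (x79,ι)}
  {x77, x79} × {η, θ, ι} = {(x77,η), (x77,θ), (x77,ι), (x79,η), (x79,θ), (x79,ι)}
  {x77, x78, x79} × {η, θ} = {(x77,η), (x77,θ), (x78,η), (x78,θ), (x79,η), (x79,θ)}
  {x77, x78, x79} × {η, ι} = {(x77,η), (x77,ι), (x78,η), (x78,ι), (x79,η), (x79,ι)}
  {x78, x79} × {η, θ, ι} = {(x78,η), (x78,θ), (x78,ι), (x79,η), (x79,θ), (x79,ι)}
  {x77, x78, x79} × {η, θ, ι} = {(x77,η), (x77,θ), (x77,ι), (x78,η), (x78,θ), (x78,ι), (x79,η), (x79,θ), (x79,ι)}
These 17 distinct sets form the basis B.
Close under arbitrary unions to get τ_{X×Y}; counting gives |τ_{X×Y}| = 48.


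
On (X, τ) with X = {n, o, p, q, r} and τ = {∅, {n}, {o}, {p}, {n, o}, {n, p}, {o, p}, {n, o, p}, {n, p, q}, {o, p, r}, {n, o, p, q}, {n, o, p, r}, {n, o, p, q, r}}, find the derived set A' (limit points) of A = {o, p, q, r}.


A' = {q, r}

For each x ∈ X, list the open sets U ∈ τ with x ∈ U, then check whether U ∩ (A ∖ {x}) ≠ ∅ for every such U.
  x = n: open {n} ∋ x has {n} ∩ (A ∖ {n}) = ∅, so x is NOT a limit point.
  x = o: open {o} ∋ x has {o} ∩ (A ∖ {o}) = ∅, so x is NOT a limit point.
  x = p: open {p} ∋ x has {p} ∩ (A ∖ {p}) = ∅, so x is NOT a limit point.
  x = q: opens ∋ x are {n, p, q}, {n, o, p, q}, {n, o, p, q, r}; each meets A ∖ {q}, so x IS a limit point.
  x = r: opens ∋ x are {o, p, r}, {n, o, p, r}, {n, o, p, q, r}; each meets A ∖ {r}, so x IS a limit point.
Collecting: A' = {q, r}.


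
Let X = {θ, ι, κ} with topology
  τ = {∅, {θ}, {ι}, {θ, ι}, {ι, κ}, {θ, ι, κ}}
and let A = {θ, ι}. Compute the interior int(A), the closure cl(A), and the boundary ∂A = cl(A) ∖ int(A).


int(A) = {θ, ι}, cl(A) = {θ, ι, κ}, ∂A = {κ}.

Closed sets in (X, τ) are complements of opens:
  closed(X, τ) = {∅, {θ}, {κ}, {θ, κ}, {ι, κ}, {θ, ι, κ}}.
int(A) = ⋃ {U ∈ τ : U ⊆ A}. Opens contained in A: ∅, {θ}, {ι}, {θ, ι}.
Taking the union of these: int(A) = {θ, ι}.
cl(A) = ⋂ {C closed : A ⊆ C}. Closed sets containing A: {θ, ι, κ}.
Intersecting these: cl(A) = {θ, ι, κ}.
∂A = cl(A) ∖ int(A) = {θ, ι, κ} ∖ {θ, ι} = {κ}.


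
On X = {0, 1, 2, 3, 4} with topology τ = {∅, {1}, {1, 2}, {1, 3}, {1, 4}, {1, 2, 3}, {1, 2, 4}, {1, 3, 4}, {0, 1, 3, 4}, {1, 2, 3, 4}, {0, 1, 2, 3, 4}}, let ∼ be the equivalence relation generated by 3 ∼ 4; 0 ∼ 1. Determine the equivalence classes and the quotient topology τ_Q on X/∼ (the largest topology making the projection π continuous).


X/∼ = {[0=1], [2], [3=4]}; |τ_Q| = 3.

Equivalence classes: [0=1], [2], [3=4].
Quotient map π: X → X/∼ sends 0 ↦ [0=1], 1 ↦ [0=1], 2 ↦ [2], 3 ↦ [3=4], 4 ↦ [3=4].
For each subset V ⊆ X/∼, compute π^{-1}(V) ⊆ X and check whether π^{-1}(V) ∈ τ. V is open in τ_Q iff π^{-1}(V) ∈ τ.
  V = {}: π^{-1}(V) = ∅ ∈ τ ✓.
  V = {[0=1]}: π^{-1}(V) = {0, 1} ∉ τ ✗.
  V = {[2]}: π^{-1}(V) = {2} ∉ τ ✗.
  V = {[0=1], [2]}: π^{-1}(V) = {0, 1, 2} ∉ τ ✗.
  V = {[3=4]}: π^{-1}(V) = {3, 4} ∉ τ ✗.
  V = {[0=1], [3=4]}: π^{-1}(V) = {0, 1, 3, 4} ∈ τ ✓.
  V = {[2], [3=4]}: π^{-1}(V) = {2, 3, 4} ∉ τ ✗.
  V = {[0=1], [2], [3=4]}: π^{-1}(V) = {0, 1, 2, 3, 4} ∈ τ ✓.
Open sets in the quotient: τ_Q = {{}, {[0=1], [3=4]}, {[0=1], [2], [3=4]}} (3 elements).


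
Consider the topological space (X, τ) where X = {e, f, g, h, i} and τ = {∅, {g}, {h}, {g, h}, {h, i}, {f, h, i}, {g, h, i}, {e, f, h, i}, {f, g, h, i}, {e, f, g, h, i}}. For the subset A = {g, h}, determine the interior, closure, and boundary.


int(A) = {g, h}, cl(A) = {e, f, g, h, i}, ∂A = {e, f, i}.

Closed sets in (X, τ) are complements of opens:
  closed(X, τ) = {∅, {e}, {g}, {e, f}, {e, g}, {e, f, g}, {e, f, i}, {e, f, g, i}, {e, f, h, i}, {e, f, g, h, i}}.
int(A) = ⋃ {U ∈ τ : U ⊆ A}. Opens contained in A: ∅, {g}, {h}, {g, h}.
Taking the union of these: int(A) = {g, h}.
cl(A) = ⋂ {C closed : A ⊆ C}. Closed sets containing A: {e, f, g, h, i}.
Intersecting these: cl(A) = {e, f, g, h, i}.
∂A = cl(A) ∖ int(A) = {e, f, g, h, i} ∖ {g, h} = {e, f, i}.


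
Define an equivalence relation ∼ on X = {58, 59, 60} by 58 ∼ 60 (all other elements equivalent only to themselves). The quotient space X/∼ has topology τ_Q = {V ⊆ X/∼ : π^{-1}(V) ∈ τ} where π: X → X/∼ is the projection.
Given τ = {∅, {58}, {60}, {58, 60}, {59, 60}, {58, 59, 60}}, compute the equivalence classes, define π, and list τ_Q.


X/∼ = {[58=60], [59]}; |τ_Q| = 3.

Equivalence classes: [58=60], [59].
Quotient map π: X → X/∼ sends 58 ↦ [58=60], 59 ↦ [59], 60 ↦ [58=60].
For each subset V ⊆ X/∼, compute π^{-1}(V) ⊆ X and check whether π^{-1}(V) ∈ τ. V is open in τ_Q iff π^{-1}(V) ∈ τ.
  V = {}: π^{-1}(V) = ∅ ∈ τ ✓.
  V = {[58=60]}: π^{-1}(V) = {58, 60} ∈ τ ✓.
  V = {[59]}: π^{-1}(V) = {59} ∉ τ ✗.
  V = {[58=60], [59]}: π^{-1}(V) = {58, 59, 60} ∈ τ ✓.
Open sets in the quotient: τ_Q = {{}, {[58=60]}, {[58=60], [59]}} (3 elements).


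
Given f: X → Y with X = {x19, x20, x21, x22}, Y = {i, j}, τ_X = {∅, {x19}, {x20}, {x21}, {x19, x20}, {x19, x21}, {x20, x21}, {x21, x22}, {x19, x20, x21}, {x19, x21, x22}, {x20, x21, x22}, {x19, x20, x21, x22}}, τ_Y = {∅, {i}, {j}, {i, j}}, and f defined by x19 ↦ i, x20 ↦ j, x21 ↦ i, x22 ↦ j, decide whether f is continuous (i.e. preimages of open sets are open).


f is NOT continuous.

Compute f^{-1}(U) for each U ∈ τ_Y:
  U = ∅: f^{-1}(U) = ∅ ∈ τ_X ✓.
  U = {i}: f^{-1}(U) = {x19, x21} ∈ τ_X ✓.
  U = {j}: f^{-1}(U) = {x20, x22} ∉ τ_X ✗.
  U = {i, j}: f^{-1}(U) = {x19, x20, x21, x22} ∈ τ_X ✓.
Found U = {j} with f^{-1}(U) = {x20, x22} not in τ_X. Therefore f is NOT continuous.
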